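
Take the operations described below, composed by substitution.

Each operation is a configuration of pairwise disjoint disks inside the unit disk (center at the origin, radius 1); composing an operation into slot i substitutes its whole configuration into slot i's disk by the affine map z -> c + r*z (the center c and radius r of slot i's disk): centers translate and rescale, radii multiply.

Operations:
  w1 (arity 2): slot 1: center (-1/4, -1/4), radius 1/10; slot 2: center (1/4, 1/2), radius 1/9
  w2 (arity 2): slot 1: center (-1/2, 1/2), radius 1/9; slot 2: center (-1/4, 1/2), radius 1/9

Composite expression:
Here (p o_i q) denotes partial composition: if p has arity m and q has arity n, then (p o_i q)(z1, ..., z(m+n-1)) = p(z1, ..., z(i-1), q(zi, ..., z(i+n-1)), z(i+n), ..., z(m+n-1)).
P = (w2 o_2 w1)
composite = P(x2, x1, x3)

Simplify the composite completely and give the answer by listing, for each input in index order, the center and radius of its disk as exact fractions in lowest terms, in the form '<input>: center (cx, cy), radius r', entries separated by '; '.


x1: center (-5/18, 17/36), radius 1/90; x2: center (-1/2, 1/2), radius 1/9; x3: center (-2/9, 5/9), radius 1/81

Affine substitution under w2: radii multiply and x-centers shift.
for x2, the 1-step affine chain lands on center (-1/2, 1/2), radius 1/9
for x1, the 2-step affine chain lands on center (-5/18, 17/36), radius 1/90
for x3, the 2-step affine chain lands on center (-2/9, 5/9), radius 1/81


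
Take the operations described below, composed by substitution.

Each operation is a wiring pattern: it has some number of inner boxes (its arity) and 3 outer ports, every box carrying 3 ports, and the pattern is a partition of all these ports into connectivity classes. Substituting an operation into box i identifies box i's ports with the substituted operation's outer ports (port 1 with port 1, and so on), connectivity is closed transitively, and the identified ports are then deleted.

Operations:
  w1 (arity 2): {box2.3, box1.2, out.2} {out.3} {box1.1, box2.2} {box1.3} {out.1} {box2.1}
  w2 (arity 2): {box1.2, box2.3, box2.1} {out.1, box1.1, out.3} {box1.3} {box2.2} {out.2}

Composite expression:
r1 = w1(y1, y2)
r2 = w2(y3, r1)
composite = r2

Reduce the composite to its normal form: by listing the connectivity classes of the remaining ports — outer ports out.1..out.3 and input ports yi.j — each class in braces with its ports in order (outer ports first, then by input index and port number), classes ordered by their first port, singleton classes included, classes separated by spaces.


{out.1, out.3, y3.1} {out.2} {y1.1, y2.2} {y1.2, y2.3} {y1.3} {y2.1} {y3.2} {y3.3}

Connectivity passes through glued w2-boundaries; trace each wire chain.
composing w1 on (y1, y2), with out.j its own outer ports: {out.1} {out.2, y1.2, y2.3} {out.3} {y1.1, y2.2} {y1.3} {y2.1}
composing w2 on (y3, y1, y2), with out.j its own outer ports: {out.1, out.3, y3.1} {out.2} {y1.1, y2.2} {y1.2, y2.3} {y1.3} {y2.1} {y3.2} {y3.3}


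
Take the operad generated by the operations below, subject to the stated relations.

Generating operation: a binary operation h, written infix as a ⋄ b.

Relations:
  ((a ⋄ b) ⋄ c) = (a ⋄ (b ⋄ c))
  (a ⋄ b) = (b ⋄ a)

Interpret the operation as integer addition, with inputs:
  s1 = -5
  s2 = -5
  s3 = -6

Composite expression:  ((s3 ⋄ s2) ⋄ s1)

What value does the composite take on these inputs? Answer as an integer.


-16

(s3 ⋄ s2) = -11
((s3 ⋄ s2) ⋄ s1) = -16


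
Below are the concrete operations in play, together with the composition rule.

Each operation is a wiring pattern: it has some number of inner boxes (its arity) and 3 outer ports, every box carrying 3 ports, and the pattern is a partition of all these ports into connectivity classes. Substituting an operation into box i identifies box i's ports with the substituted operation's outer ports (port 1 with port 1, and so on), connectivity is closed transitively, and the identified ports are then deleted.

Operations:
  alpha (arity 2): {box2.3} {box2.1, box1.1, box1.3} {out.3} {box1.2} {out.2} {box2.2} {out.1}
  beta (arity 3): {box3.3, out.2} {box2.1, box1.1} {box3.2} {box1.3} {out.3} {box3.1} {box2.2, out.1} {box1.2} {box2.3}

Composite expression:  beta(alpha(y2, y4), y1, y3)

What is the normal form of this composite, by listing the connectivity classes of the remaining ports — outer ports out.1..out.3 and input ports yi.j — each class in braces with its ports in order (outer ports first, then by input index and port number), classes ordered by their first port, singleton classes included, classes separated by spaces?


Substituting into beta glues patterns; closure does the rest.
the subtree at alpha composes to {out.1} {out.2} {out.3} {y2.1, y2.3, y4.1} {y2.2} {y4.2} {y4.3} on (y2, y4); out.j = own outer ports
the subtree at beta composes to {out.1, y1.2} {out.2, y3.3} {out.3} {y1.1} {y1.3} {y2.1, y2.3, y4.1} {y2.2} {y3.1} {y3.2} {y4.2} {y4.3} on (y2, y4, y1, y3); out.j = own outer ports

{out.1, y1.2} {out.2, y3.3} {out.3} {y1.1} {y1.3} {y2.1, y2.3, y4.1} {y2.2} {y3.1} {y3.2} {y4.2} {y4.3}


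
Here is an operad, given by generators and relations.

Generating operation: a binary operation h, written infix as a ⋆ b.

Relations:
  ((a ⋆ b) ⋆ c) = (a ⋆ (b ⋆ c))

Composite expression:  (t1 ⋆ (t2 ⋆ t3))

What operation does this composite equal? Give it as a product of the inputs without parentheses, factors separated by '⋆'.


t1 ⋆ t2 ⋆ t3

Associativity of h dissolves the nesting; only the t-input order survives.
(t2 ⋆ t3) collapses to t2 ⋆ t3
(t1 ⋆ (t2 ⋆ t3)) collapses to t1 ⋆ t2 ⋆ t3


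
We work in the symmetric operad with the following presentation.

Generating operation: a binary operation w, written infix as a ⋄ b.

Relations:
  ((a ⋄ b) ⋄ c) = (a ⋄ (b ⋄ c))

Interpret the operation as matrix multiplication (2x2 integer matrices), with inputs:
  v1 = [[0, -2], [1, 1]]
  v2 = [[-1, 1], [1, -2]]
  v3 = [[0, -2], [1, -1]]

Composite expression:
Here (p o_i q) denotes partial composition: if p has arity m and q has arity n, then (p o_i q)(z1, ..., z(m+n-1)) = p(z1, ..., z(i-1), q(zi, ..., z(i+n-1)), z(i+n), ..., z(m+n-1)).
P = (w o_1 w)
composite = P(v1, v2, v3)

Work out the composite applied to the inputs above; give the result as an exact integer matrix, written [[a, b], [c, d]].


[[4, 0], [-1, 1]]


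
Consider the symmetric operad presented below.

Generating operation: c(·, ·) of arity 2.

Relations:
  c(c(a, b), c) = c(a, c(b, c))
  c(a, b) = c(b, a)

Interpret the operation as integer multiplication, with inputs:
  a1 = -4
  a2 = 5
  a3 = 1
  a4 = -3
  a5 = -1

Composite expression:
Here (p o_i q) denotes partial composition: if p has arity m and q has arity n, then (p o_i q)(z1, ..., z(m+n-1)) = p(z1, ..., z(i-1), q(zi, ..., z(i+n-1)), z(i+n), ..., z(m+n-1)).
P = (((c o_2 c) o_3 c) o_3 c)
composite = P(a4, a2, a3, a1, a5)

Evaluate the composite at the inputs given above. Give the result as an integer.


c(a3, a1) = -4
c(c(a3, a1), a5) = 4
c(a2, c(c(a3, a1), a5)) = 20
c(a4, c(a2, c(c(a3, a1), a5))) = -60

-60


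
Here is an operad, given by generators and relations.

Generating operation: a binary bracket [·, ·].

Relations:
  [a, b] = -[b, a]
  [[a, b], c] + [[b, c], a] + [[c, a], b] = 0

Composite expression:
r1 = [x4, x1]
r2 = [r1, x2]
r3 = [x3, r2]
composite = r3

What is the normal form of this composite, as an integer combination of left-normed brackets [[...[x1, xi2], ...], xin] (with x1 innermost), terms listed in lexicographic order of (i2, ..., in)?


Left-normed coefficients sit on the x1-initial expansion words.
Composite bracket: [x3, [[x4, x1], x2]]
The bracket unfolds into 8 signed words via [a, b] = ab - ba (2^3 = 8).
Words beginning with x1 determine it all:
  x1x4x2x3 (sign +1) contributes +[[[x1, x4], x2], x3]

[[[x1, x4], x2], x3]


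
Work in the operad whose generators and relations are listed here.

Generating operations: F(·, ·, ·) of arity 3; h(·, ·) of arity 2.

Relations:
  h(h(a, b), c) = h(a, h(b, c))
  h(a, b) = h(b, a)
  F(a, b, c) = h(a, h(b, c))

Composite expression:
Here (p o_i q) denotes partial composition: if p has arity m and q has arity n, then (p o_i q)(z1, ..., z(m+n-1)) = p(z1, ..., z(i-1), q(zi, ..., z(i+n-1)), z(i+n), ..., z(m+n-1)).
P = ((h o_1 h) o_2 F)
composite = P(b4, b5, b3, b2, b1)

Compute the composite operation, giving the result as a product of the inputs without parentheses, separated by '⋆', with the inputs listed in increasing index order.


b1 ⋆ b2 ⋆ b3 ⋆ b4 ⋆ b5

Shape and order are irrelevant to h; the b-input set decides.
F(b5, b3, b2) linearizes to b5 ⋆ b3 ⋆ b2
h(b4, F(b5, b3, b2)) linearizes to b4 ⋆ b5 ⋆ b3 ⋆ b2
h(h(b4, F(b5, b3, b2)), b1) linearizes to b4 ⋆ b5 ⋆ b3 ⋆ b2 ⋆ b1
sorting the factors by input index: b1 ⋆ b2 ⋆ b3 ⋆ b4 ⋆ b5


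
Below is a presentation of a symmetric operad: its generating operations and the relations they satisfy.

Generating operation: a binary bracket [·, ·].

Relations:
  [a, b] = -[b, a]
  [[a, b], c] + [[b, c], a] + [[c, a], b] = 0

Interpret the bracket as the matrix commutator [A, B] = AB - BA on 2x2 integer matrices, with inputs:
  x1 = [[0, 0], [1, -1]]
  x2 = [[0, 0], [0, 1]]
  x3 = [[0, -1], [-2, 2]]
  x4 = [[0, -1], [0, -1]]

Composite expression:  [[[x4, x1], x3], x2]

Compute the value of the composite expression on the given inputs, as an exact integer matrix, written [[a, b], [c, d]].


[x4, x1] = [[-1, 1], [-1, 1]]
[[x4, x1], x3] = [[-3, 4], [-2, 3]]
[[[x4, x1], x3], x2] = [[0, 4], [2, 0]]

[[0, 4], [2, 0]]


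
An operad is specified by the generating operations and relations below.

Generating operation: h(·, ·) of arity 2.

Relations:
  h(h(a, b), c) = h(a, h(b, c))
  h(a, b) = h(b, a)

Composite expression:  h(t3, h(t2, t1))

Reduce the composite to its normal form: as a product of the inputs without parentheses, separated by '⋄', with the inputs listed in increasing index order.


t1 ⋄ t2 ⋄ t3

Key point: h commutes, so take the t-inputs in any fixed order.
h(t2, t1) collapses to t2 ⋄ t1
h(t3, h(t2, t1)) collapses to t3 ⋄ t2 ⋄ t1
reordering the factors by index: t1 ⋄ t2 ⋄ t3


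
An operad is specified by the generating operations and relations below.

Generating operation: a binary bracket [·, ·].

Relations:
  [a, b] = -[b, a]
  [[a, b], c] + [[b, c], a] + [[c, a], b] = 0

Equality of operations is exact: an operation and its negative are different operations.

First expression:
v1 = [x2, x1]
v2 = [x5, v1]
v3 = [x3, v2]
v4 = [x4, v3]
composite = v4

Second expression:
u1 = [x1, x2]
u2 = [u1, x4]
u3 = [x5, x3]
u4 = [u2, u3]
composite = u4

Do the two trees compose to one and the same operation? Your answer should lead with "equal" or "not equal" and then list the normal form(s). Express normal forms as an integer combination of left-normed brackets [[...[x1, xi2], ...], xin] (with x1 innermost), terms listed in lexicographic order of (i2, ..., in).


not equal: they reduce to [[[[x1, x2], x5], x3], x4] and -[[[[x1, x2], x4], x3], x5] + [[[[x1, x2], x4], x5], x3]

Reducing the first expression gives [[[[x1, x2], x5], x3], x4]
Reducing the second expression gives -[[[[x1, x2], x4], x3], x5] + [[[[x1, x2], x4], x5], x3]
Different reductions; not equal.


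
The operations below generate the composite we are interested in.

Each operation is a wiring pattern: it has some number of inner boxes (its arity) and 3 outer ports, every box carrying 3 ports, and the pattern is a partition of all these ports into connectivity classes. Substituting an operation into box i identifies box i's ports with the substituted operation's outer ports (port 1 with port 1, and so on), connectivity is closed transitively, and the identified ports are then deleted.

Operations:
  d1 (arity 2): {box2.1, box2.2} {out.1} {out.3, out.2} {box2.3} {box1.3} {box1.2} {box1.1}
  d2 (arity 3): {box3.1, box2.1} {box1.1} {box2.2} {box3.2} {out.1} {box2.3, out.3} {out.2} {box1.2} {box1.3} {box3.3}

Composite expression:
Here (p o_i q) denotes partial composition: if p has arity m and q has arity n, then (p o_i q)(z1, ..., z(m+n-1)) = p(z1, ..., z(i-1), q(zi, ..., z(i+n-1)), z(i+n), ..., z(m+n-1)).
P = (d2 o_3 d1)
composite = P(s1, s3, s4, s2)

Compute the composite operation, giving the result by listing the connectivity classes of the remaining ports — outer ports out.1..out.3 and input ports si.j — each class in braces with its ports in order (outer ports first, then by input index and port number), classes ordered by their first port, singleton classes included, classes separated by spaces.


{out.1} {out.2} {out.3, s3.3} {s1.1} {s1.2} {s1.3} {s2.1, s2.2} {s2.3} {s3.1} {s3.2} {s4.1} {s4.2} {s4.3}

Connectivity passes through glued d2-boundaries; trace each wire chain.
d1 over (s4, s2) gives {out.1} {out.2, out.3} {s2.1, s2.2} {s2.3} {s4.1} {s4.2} {s4.3}, out.j being that stage's outer ports
d2 over (s1, s3, s4, s2) gives {out.1} {out.2} {out.3, s3.3} {s1.1} {s1.2} {s1.3} {s2.1, s2.2} {s2.3} {s3.1} {s3.2} {s4.1} {s4.2} {s4.3}, out.j being that stage's outer ports


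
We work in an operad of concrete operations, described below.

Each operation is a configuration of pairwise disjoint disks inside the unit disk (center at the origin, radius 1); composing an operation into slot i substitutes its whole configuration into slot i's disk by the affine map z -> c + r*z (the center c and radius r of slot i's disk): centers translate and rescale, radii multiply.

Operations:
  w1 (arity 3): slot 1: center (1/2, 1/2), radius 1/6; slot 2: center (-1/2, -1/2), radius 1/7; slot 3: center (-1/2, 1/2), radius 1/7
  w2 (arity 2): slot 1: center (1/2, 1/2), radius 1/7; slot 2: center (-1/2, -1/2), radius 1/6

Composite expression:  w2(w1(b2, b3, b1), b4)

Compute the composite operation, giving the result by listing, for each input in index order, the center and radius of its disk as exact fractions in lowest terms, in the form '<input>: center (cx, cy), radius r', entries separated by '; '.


b1: center (3/7, 4/7), radius 1/49; b2: center (4/7, 4/7), radius 1/42; b3: center (3/7, 3/7), radius 1/49; b4: center (-1/2, -1/2), radius 1/6

Nesting under w2 composes maps z -> c + r*z down each b-path.
for b2, the 2-step affine chain lands on center (4/7, 4/7), radius 1/42
for b3, the 2-step affine chain lands on center (3/7, 3/7), radius 1/49
for b1, the 2-step affine chain lands on center (3/7, 4/7), radius 1/49
for b4, the 1-step affine chain lands on center (-1/2, -1/2), radius 1/6


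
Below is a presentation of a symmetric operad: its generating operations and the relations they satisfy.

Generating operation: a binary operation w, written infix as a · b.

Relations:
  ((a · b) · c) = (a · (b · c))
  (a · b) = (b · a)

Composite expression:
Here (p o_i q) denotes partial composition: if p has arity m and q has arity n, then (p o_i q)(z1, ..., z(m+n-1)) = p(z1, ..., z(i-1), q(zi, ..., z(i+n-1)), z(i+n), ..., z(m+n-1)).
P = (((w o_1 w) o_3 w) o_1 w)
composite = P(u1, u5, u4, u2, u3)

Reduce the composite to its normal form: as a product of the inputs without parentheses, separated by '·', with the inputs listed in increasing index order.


u1 · u2 · u3 · u4 · u5

Reordering under w is free, so list the u-inputs canonically.
(u1 · u5) unparenthesizes to u1 · u5
((u1 · u5) · u4) unparenthesizes to u1 · u5 · u4
(u2 · u3) unparenthesizes to u2 · u3
(((u1 · u5) · u4) · (u2 · u3)) unparenthesizes to u1 · u5 · u4 · u2 · u3
reordering the factors by index: u1 · u2 · u3 · u4 · u5


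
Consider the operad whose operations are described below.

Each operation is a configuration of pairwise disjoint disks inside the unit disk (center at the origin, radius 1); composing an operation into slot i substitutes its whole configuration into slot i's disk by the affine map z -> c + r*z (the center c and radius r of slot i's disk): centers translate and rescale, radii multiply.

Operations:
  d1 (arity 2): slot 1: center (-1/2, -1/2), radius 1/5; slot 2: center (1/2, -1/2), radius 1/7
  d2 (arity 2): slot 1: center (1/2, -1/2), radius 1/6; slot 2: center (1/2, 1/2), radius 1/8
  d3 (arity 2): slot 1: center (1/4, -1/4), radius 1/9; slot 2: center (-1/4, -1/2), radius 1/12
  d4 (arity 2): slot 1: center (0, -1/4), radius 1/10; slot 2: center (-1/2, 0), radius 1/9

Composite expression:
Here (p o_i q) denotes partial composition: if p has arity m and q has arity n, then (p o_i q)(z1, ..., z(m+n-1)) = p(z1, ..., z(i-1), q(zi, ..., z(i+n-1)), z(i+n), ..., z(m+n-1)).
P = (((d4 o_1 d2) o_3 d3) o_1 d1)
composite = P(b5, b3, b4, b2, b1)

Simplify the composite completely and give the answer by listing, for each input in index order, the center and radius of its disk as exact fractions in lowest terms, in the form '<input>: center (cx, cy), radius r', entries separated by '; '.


b1: center (-19/36, -1/18), radius 1/108; b2: center (-17/36, -1/36), radius 1/81; b3: center (7/120, -37/120), radius 1/420; b4: center (1/20, -1/5), radius 1/80; b5: center (1/24, -37/120), radius 1/300

Only the slot chain above each b matters under d4; compose those maps.
b5: after 3 affine steps, its disk has center (1/24, -37/120), radius 1/300
b3: after 3 affine steps, its disk has center (7/120, -37/120), radius 1/420
b4: after 2 affine steps, its disk has center (1/20, -1/5), radius 1/80
b2: after 2 affine steps, its disk has center (-17/36, -1/36), radius 1/81
b1: after 2 affine steps, its disk has center (-19/36, -1/18), radius 1/108


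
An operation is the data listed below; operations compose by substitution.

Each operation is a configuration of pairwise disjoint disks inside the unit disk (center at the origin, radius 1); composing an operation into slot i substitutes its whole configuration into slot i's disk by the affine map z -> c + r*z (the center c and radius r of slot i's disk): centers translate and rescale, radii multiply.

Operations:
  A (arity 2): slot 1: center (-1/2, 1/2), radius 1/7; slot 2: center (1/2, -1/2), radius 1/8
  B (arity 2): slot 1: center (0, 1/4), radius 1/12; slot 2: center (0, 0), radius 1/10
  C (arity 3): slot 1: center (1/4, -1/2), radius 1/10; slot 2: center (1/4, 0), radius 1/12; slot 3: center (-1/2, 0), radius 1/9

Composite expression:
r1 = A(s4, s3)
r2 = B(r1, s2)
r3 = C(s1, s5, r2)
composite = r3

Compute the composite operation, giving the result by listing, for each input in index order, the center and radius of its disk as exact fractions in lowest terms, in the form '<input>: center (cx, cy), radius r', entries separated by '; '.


Nesting under C composes maps z -> c + r*z down each s-path.
s1 passes through 1 substitution, ending at center (1/4, -1/2), radius 1/10
s5 passes through 1 substitution, ending at center (1/4, 0), radius 1/12
s4 passes through 3 substitutions, ending at center (-109/216, 7/216), radius 1/756
s3 passes through 3 substitutions, ending at center (-107/216, 5/216), radius 1/864
s2 passes through 2 substitutions, ending at center (-1/2, 0), radius 1/90

s1: center (1/4, -1/2), radius 1/10; s2: center (-1/2, 0), radius 1/90; s3: center (-107/216, 5/216), radius 1/864; s4: center (-109/216, 7/216), radius 1/756; s5: center (1/4, 0), radius 1/12


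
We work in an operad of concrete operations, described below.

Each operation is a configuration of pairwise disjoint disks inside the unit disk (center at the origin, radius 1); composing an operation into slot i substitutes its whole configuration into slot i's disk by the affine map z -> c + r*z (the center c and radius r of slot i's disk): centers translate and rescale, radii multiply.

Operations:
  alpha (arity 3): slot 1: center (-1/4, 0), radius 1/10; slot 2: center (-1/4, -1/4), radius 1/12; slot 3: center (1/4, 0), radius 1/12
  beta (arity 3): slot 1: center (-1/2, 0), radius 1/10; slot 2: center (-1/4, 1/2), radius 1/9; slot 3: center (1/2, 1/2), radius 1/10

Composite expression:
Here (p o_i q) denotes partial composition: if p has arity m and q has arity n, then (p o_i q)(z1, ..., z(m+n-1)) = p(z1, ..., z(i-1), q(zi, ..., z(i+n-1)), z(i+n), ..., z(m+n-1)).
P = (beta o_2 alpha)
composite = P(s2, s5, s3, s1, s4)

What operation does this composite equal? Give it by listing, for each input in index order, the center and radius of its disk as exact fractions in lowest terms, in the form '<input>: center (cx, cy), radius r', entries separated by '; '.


s1: center (-2/9, 1/2), radius 1/108; s2: center (-1/2, 0), radius 1/10; s3: center (-5/18, 17/36), radius 1/108; s4: center (1/2, 1/2), radius 1/10; s5: center (-5/18, 1/2), radius 1/90

Nesting under beta composes maps z -> c + r*z down each s-path.
s2 passes through 1 substitution, ending at center (-1/2, 0), radius 1/10
s5 passes through 2 substitutions, ending at center (-5/18, 1/2), radius 1/90
s3 passes through 2 substitutions, ending at center (-5/18, 17/36), radius 1/108
s1 passes through 2 substitutions, ending at center (-2/9, 1/2), radius 1/108
s4 passes through 1 substitution, ending at center (1/2, 1/2), radius 1/10


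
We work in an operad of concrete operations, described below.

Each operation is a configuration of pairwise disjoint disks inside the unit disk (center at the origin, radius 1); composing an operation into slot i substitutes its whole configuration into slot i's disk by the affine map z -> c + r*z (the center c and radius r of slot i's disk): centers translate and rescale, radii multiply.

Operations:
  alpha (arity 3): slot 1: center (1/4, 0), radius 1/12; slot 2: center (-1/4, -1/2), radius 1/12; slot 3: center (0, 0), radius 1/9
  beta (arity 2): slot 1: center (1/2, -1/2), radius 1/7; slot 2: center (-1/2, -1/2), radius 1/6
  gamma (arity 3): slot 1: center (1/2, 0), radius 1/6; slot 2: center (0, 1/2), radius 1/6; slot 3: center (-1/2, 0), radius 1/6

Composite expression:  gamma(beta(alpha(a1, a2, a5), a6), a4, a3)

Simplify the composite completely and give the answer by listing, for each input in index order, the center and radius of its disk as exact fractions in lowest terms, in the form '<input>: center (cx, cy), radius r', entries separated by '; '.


a1: center (33/56, -1/12), radius 1/504; a2: center (97/168, -2/21), radius 1/504; a3: center (-1/2, 0), radius 1/6; a4: center (0, 1/2), radius 1/6; a5: center (7/12, -1/12), radius 1/378; a6: center (5/12, -1/12), radius 1/36

Nesting under gamma composes maps z -> c + r*z down each a-path.
a1 passes through 3 substitutions, ending at center (33/56, -1/12), radius 1/504
a2 passes through 3 substitutions, ending at center (97/168, -2/21), radius 1/504
a5 passes through 3 substitutions, ending at center (7/12, -1/12), radius 1/378
a6 passes through 2 substitutions, ending at center (5/12, -1/12), radius 1/36
a4 passes through 1 substitution, ending at center (0, 1/2), radius 1/6
a3 passes through 1 substitution, ending at center (-1/2, 0), radius 1/6


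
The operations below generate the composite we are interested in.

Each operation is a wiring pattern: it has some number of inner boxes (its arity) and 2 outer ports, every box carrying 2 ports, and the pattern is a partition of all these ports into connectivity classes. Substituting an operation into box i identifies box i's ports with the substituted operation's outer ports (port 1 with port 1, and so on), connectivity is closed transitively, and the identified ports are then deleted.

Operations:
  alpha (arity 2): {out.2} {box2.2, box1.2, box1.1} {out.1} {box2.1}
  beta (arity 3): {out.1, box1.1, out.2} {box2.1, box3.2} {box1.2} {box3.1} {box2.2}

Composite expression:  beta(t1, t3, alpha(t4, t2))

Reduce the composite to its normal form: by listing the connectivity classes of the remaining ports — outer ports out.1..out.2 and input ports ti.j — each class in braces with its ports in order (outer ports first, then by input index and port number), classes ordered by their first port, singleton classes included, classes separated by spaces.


Connectivity passes through glued beta-boundaries; trace each wire chain.
composing alpha on (t4, t2), with out.j its own outer ports: {out.1} {out.2} {t2.1} {t2.2, t4.1, t4.2}
composing beta on (t1, t3, t4, t2), with out.j its own outer ports: {out.1, out.2, t1.1} {t1.2} {t2.1} {t2.2, t4.1, t4.2} {t3.1} {t3.2}

{out.1, out.2, t1.1} {t1.2} {t2.1} {t2.2, t4.1, t4.2} {t3.1} {t3.2}


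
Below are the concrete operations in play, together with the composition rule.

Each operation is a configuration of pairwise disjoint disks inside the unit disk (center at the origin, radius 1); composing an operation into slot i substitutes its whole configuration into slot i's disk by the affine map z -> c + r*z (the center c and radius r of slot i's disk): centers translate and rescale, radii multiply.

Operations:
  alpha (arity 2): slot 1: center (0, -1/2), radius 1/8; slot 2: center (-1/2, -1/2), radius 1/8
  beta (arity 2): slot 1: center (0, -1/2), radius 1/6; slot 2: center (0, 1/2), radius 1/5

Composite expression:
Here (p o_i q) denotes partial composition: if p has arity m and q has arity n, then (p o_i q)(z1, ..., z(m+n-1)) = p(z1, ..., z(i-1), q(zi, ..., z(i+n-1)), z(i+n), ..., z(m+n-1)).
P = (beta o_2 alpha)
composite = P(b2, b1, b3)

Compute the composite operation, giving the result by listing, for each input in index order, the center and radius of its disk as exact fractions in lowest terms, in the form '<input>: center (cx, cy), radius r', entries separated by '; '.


b1: center (0, 2/5), radius 1/40; b2: center (0, -1/2), radius 1/6; b3: center (-1/10, 2/5), radius 1/40

Only the slot chain above each b matters under beta; compose those maps.
tracing b2 down its 1-map path: center (0, -1/2), radius 1/6
tracing b1 down its 2-map path: center (0, 2/5), radius 1/40
tracing b3 down its 2-map path: center (-1/10, 2/5), radius 1/40


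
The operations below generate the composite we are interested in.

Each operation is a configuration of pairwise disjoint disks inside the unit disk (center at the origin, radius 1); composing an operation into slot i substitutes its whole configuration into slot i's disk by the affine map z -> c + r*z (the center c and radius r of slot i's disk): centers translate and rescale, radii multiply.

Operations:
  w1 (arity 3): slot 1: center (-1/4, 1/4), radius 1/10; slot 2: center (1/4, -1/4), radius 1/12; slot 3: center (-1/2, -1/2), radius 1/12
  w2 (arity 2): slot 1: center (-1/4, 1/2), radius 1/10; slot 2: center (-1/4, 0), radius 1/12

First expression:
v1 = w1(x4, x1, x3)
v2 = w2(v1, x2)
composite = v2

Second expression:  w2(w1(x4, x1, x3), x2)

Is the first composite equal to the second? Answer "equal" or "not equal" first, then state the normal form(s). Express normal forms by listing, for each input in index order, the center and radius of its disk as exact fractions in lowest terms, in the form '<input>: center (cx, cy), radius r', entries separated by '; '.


equal; the common form is x1: center (-9/40, 19/40), radius 1/120; x2: center (-1/4, 0), radius 1/12; x3: center (-3/10, 9/20), radius 1/120; x4: center (-11/40, 21/40), radius 1/100

The first expression, normalized: x1: center (-9/40, 19/40), radius 1/120; x2: center (-1/4, 0), radius 1/12; x3: center (-3/10, 9/20), radius 1/120; x4: center (-11/40, 21/40), radius 1/100
The second expression, normalized: x1: center (-9/40, 19/40), radius 1/120; x2: center (-1/4, 0), radius 1/12; x3: center (-3/10, 9/20), radius 1/120; x4: center (-11/40, 21/40), radius 1/100
Both agree, so they are equal.


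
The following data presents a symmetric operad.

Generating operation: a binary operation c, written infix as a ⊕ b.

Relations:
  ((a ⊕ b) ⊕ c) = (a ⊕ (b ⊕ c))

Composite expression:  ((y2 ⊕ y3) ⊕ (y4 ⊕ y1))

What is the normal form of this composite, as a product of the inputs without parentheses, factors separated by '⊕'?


All parenthesizations of c agree; list the y-inputs left to right.
(y2 ⊕ y3) collapses to y2 ⊕ y3
(y4 ⊕ y1) collapses to y4 ⊕ y1
((y2 ⊕ y3) ⊕ (y4 ⊕ y1)) collapses to y2 ⊕ y3 ⊕ y4 ⊕ y1

y2 ⊕ y3 ⊕ y4 ⊕ y1


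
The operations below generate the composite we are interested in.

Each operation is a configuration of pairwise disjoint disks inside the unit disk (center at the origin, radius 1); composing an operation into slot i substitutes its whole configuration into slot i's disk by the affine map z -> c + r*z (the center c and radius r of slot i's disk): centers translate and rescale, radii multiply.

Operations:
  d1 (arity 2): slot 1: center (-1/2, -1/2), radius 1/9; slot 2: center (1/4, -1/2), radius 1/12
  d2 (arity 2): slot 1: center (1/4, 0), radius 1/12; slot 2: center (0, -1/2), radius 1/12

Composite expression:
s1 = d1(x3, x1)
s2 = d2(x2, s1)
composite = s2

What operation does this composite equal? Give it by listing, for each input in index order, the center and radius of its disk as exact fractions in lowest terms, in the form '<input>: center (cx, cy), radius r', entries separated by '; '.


Below d2, radii multiply path by path; the x-disk centers shift.
x2: after 1 affine step, its disk has center (1/4, 0), radius 1/12
x3: after 2 affine steps, its disk has center (-1/24, -13/24), radius 1/108
x1: after 2 affine steps, its disk has center (1/48, -13/24), radius 1/144

x1: center (1/48, -13/24), radius 1/144; x2: center (1/4, 0), radius 1/12; x3: center (-1/24, -13/24), radius 1/108


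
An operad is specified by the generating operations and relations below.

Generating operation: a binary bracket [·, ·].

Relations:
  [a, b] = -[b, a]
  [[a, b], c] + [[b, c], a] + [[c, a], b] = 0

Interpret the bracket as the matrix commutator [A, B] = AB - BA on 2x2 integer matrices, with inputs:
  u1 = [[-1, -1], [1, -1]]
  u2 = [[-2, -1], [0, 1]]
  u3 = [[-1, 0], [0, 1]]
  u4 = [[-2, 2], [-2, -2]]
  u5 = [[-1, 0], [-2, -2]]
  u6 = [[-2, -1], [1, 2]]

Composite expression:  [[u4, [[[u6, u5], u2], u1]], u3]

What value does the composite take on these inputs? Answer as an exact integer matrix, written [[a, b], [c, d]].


[u6, u5] = [[2, 1], [-7, -2]]
[[u6, u5], u2] = [[-7, -1], [21, 7]]
[[[u6, u5], u2], u1] = [[20, 14], [14, -20]]
[u4, [[[u6, u5], u2], u1]] = [[56, -80], [-80, -56]]
[[u4, [[[u6, u5], u2], u1]], u3] = [[0, -160], [160, 0]]

[[0, -160], [160, 0]]


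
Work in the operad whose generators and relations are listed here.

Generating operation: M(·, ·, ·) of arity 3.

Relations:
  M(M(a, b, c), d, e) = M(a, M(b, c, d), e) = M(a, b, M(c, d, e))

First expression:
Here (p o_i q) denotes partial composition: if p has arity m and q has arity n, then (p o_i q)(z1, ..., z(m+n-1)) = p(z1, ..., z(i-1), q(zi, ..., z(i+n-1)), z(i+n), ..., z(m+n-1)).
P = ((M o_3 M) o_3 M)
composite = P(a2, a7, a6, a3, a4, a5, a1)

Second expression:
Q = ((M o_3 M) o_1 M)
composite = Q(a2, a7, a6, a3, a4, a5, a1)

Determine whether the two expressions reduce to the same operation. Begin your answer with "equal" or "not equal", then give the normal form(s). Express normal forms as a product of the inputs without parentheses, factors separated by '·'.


equal; the common form is a2 · a7 · a6 · a3 · a4 · a5 · a1

The first composite normalizes to a2 · a7 · a6 · a3 · a4 · a5 · a1
The second composite normalizes to a2 · a7 · a6 · a3 · a4 · a5 · a1
Both agree, so they are equal.


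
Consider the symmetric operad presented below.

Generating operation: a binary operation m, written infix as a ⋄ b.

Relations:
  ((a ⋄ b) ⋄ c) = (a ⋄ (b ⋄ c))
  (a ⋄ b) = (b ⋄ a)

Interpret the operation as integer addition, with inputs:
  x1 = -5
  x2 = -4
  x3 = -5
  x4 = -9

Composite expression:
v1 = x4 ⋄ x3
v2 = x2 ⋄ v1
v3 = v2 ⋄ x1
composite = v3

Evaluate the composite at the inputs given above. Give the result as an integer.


-23

(x4 ⋄ x3) = -14
(x2 ⋄ (x4 ⋄ x3)) = -18
((x2 ⋄ (x4 ⋄ x3)) ⋄ x1) = -23


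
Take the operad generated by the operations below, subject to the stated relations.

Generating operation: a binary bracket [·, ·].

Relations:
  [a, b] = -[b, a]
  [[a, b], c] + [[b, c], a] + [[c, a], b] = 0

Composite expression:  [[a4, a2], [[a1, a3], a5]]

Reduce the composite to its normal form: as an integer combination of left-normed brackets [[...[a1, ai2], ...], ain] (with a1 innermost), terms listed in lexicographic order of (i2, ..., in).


[[[[a1, a3], a5], a2], a4] - [[[[a1, a3], a5], a4], a2]


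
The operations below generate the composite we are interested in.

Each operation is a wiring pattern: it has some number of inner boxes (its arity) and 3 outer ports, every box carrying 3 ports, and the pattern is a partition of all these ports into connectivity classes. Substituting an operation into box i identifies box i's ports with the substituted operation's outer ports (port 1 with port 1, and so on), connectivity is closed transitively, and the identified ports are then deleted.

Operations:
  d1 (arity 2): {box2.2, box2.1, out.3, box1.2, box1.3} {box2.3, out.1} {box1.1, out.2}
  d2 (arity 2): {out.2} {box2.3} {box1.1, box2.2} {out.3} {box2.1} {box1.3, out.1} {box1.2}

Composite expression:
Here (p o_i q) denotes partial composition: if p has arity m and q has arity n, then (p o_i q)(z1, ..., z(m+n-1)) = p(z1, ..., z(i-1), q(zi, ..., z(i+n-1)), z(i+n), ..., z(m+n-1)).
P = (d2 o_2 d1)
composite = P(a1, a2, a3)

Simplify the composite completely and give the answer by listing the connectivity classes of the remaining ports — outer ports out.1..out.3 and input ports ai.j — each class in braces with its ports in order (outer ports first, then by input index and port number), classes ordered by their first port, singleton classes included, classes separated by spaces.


After gluing at d2, chains via deleted ports link the a-ports.
composing d1 on (a2, a3), with out.j its own outer ports: {out.1, a3.3} {out.2, a2.1} {out.3, a2.2, a2.3, a3.1, a3.2}
composing d2 on (a1, a2, a3), with out.j its own outer ports: {out.1, a1.3} {out.2} {out.3} {a1.1, a2.1} {a1.2} {a2.2, a2.3, a3.1, a3.2} {a3.3}

{out.1, a1.3} {out.2} {out.3} {a1.1, a2.1} {a1.2} {a2.2, a2.3, a3.1, a3.2} {a3.3}


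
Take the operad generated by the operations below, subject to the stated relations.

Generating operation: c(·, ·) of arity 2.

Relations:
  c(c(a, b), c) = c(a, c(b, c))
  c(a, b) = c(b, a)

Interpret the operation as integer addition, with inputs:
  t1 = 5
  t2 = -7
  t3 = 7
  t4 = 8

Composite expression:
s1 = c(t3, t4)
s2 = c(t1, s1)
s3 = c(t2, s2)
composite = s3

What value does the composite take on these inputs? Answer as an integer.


c(t3, t4) = 15
c(t1, c(t3, t4)) = 20
c(t2, c(t1, c(t3, t4))) = 13

13


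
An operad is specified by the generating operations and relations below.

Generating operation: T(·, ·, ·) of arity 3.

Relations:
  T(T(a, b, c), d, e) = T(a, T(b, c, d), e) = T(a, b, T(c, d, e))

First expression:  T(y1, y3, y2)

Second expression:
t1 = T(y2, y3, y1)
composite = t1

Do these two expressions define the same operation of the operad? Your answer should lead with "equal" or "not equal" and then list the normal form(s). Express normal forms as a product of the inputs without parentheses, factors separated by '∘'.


not equal — first y1 ∘ y3 ∘ y2, second y2 ∘ y3 ∘ y1

The first composite normalizes to y1 ∘ y3 ∘ y2
The second composite normalizes to y2 ∘ y3 ∘ y1
Different reductions; not equal.


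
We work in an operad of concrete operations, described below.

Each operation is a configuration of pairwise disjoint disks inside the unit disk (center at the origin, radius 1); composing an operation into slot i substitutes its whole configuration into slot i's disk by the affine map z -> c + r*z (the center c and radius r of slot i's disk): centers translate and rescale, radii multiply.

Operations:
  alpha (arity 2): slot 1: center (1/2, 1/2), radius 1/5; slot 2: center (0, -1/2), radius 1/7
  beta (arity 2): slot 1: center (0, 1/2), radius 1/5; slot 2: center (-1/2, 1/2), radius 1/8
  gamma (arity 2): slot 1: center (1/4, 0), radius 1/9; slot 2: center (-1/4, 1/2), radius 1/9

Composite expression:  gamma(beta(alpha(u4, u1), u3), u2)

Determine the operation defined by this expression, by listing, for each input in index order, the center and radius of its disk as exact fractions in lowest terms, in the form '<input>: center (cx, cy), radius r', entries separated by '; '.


Affine substitution under gamma: radii multiply and u-centers shift.
input u4: applying the 3 nested substitutions gives center (47/180, 1/15), radius 1/225
input u1: applying the 3 nested substitutions gives center (1/4, 2/45), radius 1/315
input u3: applying the 2 nested substitutions gives center (7/36, 1/18), radius 1/72
input u2: applying the 1 nested substitution gives center (-1/4, 1/2), radius 1/9

u1: center (1/4, 2/45), radius 1/315; u2: center (-1/4, 1/2), radius 1/9; u3: center (7/36, 1/18), radius 1/72; u4: center (47/180, 1/15), radius 1/225


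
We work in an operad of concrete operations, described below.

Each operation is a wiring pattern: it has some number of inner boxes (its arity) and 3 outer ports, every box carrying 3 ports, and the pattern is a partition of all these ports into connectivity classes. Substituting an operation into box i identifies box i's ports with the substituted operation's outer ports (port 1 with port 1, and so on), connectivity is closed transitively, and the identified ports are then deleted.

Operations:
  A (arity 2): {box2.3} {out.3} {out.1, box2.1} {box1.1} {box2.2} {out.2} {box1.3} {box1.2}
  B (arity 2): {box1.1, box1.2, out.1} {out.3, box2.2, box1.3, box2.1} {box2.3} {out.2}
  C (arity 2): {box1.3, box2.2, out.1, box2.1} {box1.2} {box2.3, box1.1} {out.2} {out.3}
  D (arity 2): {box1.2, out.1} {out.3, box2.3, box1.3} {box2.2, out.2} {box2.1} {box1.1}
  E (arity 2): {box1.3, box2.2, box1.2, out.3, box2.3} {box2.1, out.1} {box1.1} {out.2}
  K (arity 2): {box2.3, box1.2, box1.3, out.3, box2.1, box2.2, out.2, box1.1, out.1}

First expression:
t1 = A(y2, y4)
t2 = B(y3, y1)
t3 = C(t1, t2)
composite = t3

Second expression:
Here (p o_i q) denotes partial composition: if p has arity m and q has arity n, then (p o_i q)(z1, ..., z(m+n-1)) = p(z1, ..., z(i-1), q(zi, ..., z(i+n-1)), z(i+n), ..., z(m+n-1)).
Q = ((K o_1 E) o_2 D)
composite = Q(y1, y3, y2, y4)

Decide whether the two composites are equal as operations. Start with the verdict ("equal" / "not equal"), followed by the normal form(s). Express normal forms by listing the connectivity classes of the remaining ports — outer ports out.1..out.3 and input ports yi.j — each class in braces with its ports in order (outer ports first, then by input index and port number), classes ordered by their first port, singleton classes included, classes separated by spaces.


not equal — first {out.1, y3.1, y3.2} {out.2} {out.3} {y1.1, y1.2, y3.3, y4.1} {y1.3} {y2.1} {y2.2} {y2.3} {y4.2} {y4.3}, second {out.1, out.2, out.3, y1.2, y1.3, y2.2, y2.3, y3.2, y3.3, y4.1, y4.2, y4.3} {y1.1} {y2.1} {y3.1}


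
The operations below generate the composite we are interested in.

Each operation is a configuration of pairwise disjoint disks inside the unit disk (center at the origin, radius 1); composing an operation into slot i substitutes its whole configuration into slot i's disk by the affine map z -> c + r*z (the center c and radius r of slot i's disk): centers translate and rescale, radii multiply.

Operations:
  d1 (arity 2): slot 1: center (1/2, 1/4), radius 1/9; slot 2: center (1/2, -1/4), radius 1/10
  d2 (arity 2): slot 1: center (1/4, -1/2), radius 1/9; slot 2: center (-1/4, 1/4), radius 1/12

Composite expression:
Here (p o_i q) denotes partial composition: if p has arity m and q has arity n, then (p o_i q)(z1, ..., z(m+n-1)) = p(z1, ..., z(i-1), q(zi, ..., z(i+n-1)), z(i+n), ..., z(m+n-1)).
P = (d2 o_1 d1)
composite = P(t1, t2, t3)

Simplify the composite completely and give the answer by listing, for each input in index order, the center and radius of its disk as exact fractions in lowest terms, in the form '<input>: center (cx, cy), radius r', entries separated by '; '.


Only the slot chain above each t matters under d2; compose those maps.
input t1: composing its 2 substitution steps yields center (11/36, -17/36), radius 1/81
input t2: composing its 2 substitution steps yields center (11/36, -19/36), radius 1/90
input t3: composing its 1 substitution step yields center (-1/4, 1/4), radius 1/12

t1: center (11/36, -17/36), radius 1/81; t2: center (11/36, -19/36), radius 1/90; t3: center (-1/4, 1/4), radius 1/12
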